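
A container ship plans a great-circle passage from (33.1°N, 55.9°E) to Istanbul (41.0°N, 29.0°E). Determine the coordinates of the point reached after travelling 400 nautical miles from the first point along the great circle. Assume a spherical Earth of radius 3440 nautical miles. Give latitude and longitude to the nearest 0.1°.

≈ (36.0°N, 48.6°E)

Convert each endpoint to a unit vector on the sphere (x = cos φ cos λ, y = cos φ sin λ, z = sin φ).
The central angle between the endpoints is δ = arccos(p₁·p₂) ≈ 0.397 rad (22.8°). The total great-circle distance is δ·R ≈ 0.397 × 3440 ≈ 1367 nmi, so the target fraction is f = 400/1367 ≈ 0.293.
Interpolate at f ≈ 0.293 with slerp weights a = sin((1−f)δ)/sin δ ≈ 0.717, b = sin(fδ)/sin δ ≈ 0.300.
p = a·p₁ + b·p₂ ≈ (0.535, 0.607, 0.588); φ = arcsin(p_z) ≈ 36.02°, λ = atan2(p_y, p_x) ≈ 48.63°.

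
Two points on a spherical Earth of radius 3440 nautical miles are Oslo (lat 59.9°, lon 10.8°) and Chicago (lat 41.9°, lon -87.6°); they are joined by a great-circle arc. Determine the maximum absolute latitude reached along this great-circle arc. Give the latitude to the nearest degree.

≈ 64°

The great circle lies in the plane with unit normal n̂ = (p₁ × p₂)/|p₁ × p₂|.
Here n̂_z ≈ -0.433; the vertex latitude is φ_max = arccos|n̂_z| ≈ 64.3°.
Check via Clairaut: cos φ_max = |cos φ₁| · sin C = cos(59.9°)·sin(59.8°) ≈ 0.433, again giving ≈ 64.3°.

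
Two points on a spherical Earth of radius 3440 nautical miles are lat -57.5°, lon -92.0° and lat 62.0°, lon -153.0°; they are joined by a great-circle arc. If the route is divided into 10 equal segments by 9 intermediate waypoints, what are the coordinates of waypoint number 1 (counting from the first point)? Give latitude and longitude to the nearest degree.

The haversine formula gives a central angle δ ≈ 2.243 rad (128.5°) between the endpoints.
Interpolate at f = 1/10 with slerp weights a = sin((1−f)δ)/sin δ ≈ 1.152, b = sin(fδ)/sin δ ≈ 0.284.
p = a·p₁ + b·p₂ ≈ (-0.140, -0.679, -0.721); φ = arcsin(p_z) ≈ -46.10°, λ = atan2(p_y, p_x) ≈ -101.69°.

≈ lat -46°, lon -102°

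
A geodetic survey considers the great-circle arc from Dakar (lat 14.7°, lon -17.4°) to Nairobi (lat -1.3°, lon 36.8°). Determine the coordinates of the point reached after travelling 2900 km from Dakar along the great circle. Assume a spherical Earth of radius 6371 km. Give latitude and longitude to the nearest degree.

Write both endpoints as unit vectors p₁, p₂ with components (cos φ cos λ, cos φ sin λ, sin φ).
The central angle between the endpoints is δ = arccos(p₁·p₂) ≈ 0.977 rad (56.0°). The total great-circle distance is δ·R ≈ 0.977 × 6371 ≈ 6221 km, so the target fraction is f = 2900/6221 ≈ 0.466.
Interpolate at f ≈ 0.466 with slerp weights a = sin((1−f)δ)/sin δ ≈ 0.601, b = sin(fδ)/sin δ ≈ 0.531.
p = a·p₁ + b·p₂ ≈ (0.980, 0.144, 0.140); φ = arcsin(p_z) ≈ 8.08°, λ = atan2(p_y, p_x) ≈ 8.36°.

≈ lat 8°, lon 8°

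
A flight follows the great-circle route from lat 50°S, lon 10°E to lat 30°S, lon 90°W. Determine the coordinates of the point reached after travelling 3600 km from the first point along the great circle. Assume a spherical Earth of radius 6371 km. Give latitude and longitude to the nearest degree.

≈ lat 53°S, lon 43°W

Write both endpoints as unit vectors p₁, p₂ with components (cos φ cos λ, cos φ sin λ, sin φ).
The central angle between the endpoints is δ = arccos(p₁·p₂) ≈ 1.280 rad (73.4°). The total great-circle distance is δ·R ≈ 1.280 × 6371 ≈ 8157 km, so the target fraction is f = 3600/8157 ≈ 0.441.
Interpolate at f ≈ 0.441 with slerp weights a = sin((1−f)δ)/sin δ ≈ 0.685, b = sin(fδ)/sin δ ≈ 0.559.
p = a·p₁ + b·p₂ ≈ (0.433, -0.408, -0.804); φ = arcsin(p_z) ≈ -53.50°, λ = atan2(p_y, p_x) ≈ -43.25°.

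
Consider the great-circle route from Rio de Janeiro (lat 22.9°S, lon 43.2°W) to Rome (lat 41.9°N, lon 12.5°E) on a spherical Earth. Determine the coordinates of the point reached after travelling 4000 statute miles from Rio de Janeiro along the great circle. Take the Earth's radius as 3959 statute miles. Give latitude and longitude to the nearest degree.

Convert each endpoint to a unit vector on the sphere (x = cos φ cos λ, y = cos φ sin λ, z = sin φ).
The central angle between the endpoints is δ = arccos(p₁·p₂) ≈ 1.444 rad (82.7°). The total great-circle distance is δ·R ≈ 1.444 × 3959 ≈ 5717 mi, so the target fraction is f = 4000/5717 ≈ 0.700.
Interpolate at f ≈ 0.700 with slerp weights a = sin((1−f)δ)/sin δ ≈ 0.424, b = sin(fδ)/sin δ ≈ 0.854.
p = a·p₁ + b·p₂ ≈ (0.905, -0.130, 0.405); φ = arcsin(p_z) ≈ 23.92°, λ = atan2(p_y, p_x) ≈ -8.15°.

≈ lat 24°N, lon 8°W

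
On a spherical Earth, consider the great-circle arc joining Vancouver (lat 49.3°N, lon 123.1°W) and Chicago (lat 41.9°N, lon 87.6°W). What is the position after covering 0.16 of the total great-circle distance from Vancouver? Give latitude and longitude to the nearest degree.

The haversine formula gives a central angle δ ≈ 0.448 rad (25.7°) between the endpoints.
Interpolate at f = 0.16 with slerp weights a = sin((1−f)δ)/sin δ ≈ 0.848, b = sin(fδ)/sin δ ≈ 0.165.
p = a·p₁ + b·p₂ ≈ (-0.297, -0.586, 0.754); φ = arcsin(p_z) ≈ 48.90°, λ = atan2(p_y, p_x) ≈ -116.86°.

≈ lat 49°N, lon 117°W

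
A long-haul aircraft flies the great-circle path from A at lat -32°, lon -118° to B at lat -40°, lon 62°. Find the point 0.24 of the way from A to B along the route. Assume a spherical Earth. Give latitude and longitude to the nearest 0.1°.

Write both endpoints as unit vectors p₁, p₂ with components (cos φ cos λ, cos φ sin λ, sin φ).
The central angle between the endpoints is δ = arccos(p₁·p₂) ≈ 1.885 rad (108.0°).
Interpolate at f = 0.24 with slerp weights a = sin((1−f)δ)/sin δ ≈ 1.041, b = sin(fδ)/sin δ ≈ 0.460.
p = a·p₁ + b·p₂ ≈ (-0.249, -0.469, -0.847); φ = arcsin(p_z) ≈ -57.92°, λ = atan2(p_y, p_x) ≈ -118.00°.

≈ lat -57.9°, lon -118.0°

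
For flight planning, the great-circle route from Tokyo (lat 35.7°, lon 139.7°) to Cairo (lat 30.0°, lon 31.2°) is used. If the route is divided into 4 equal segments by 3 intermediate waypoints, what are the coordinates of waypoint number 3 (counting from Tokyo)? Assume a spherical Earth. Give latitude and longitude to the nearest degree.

≈ lat 42°, lon 54°

The haversine formula gives a central angle δ ≈ 1.502 rad (86.1°) between the endpoints.
Interpolate at f = 3/4 with slerp weights a = sin((1−f)δ)/sin δ ≈ 0.368, b = sin(fδ)/sin δ ≈ 0.905.
p = a·p₁ + b·p₂ ≈ (0.443, 0.599, 0.667); φ = arcsin(p_z) ≈ 41.84°, λ = atan2(p_y, p_x) ≈ 53.54°.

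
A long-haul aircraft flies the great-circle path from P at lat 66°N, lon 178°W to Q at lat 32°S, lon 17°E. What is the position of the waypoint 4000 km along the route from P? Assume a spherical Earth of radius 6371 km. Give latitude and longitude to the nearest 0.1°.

Write both endpoints as unit vectors p₁, p₂ with components (cos φ cos λ, cos φ sin λ, sin φ).
The central angle between the endpoints is δ = arccos(p₁·p₂) ≈ 2.527 rad (144.8°). The total great-circle distance is δ·R ≈ 2.527 × 6371 ≈ 16103 km, so the target fraction is f = 4000/16103 ≈ 0.248.
Interpolate at f ≈ 0.248 with slerp weights a = sin((1−f)δ)/sin δ ≈ 1.642, b = sin(fδ)/sin δ ≈ 1.019.
p = a·p₁ + b·p₂ ≈ (0.159, 0.229, 0.960); φ = arcsin(p_z) ≈ 73.79°, λ = atan2(p_y, p_x) ≈ 55.26°.

≈ lat 73.8°N, lon 55.3°E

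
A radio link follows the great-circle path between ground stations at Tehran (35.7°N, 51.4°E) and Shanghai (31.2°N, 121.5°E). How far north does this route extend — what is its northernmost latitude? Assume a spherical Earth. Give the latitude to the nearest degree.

The great circle lies in the plane with unit normal n̂ = (p₁ × p₂)/|p₁ × p₂|.
Here n̂_z ≈ +0.775; the vertex latitude is φ_max = arccos|n̂_z| ≈ 39.2°.

≈ 39°N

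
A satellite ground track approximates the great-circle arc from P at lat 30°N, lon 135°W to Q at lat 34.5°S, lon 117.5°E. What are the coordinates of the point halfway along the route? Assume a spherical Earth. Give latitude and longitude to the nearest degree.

≈ lat 4°S, lon 173°E

Convert each endpoint to a unit vector on the sphere (x = cos φ cos λ, y = cos φ sin λ, z = sin φ).
The central angle between the endpoints is δ = arccos(p₁·p₂) ≈ 2.092 rad (119.9°).
Interpolate at f = 1/2 with slerp weights a = sin((1−f)δ)/sin δ ≈ 0.998, b = sin(fδ)/sin δ ≈ 0.998.
p = a·p₁ + b·p₂ ≈ (-0.991, 0.118, -0.066); φ = arcsin(p_z) ≈ -3.80°, λ = atan2(p_y, p_x) ≈ 173.19°.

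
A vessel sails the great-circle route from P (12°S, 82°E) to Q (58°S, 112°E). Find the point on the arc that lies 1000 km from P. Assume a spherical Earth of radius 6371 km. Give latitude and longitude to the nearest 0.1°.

Write both endpoints as unit vectors p₁, p₂ with components (cos φ cos λ, cos φ sin λ, sin φ).
The central angle between the endpoints is δ = arccos(p₁·p₂) ≈ 0.895 rad (51.3°). The total great-circle distance is δ·R ≈ 0.895 × 6371 ≈ 5705 km, so the target fraction is f = 1000/5705 ≈ 0.175.
Interpolate at f ≈ 0.175 with slerp weights a = sin((1−f)δ)/sin δ ≈ 0.862, b = sin(fδ)/sin δ ≈ 0.200.
p = a·p₁ + b·p₂ ≈ (0.078, 0.934, -0.349); φ = arcsin(p_z) ≈ -20.44°, λ = atan2(p_y, p_x) ≈ 85.25°.

≈ (20.4°S, 85.2°E)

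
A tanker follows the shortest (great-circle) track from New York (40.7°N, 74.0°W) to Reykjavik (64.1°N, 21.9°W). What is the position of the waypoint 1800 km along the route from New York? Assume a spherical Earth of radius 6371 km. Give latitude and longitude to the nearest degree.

≈ 53°N, 59°W

Convert each endpoint to a unit vector on the sphere (x = cos φ cos λ, y = cos φ sin λ, z = sin φ).
The central angle between the endpoints is δ = arccos(p₁·p₂) ≈ 0.660 rad (37.8°). The total great-circle distance is δ·R ≈ 0.660 × 6371 ≈ 4205 km, so the target fraction is f = 1800/4205 ≈ 0.428.
Interpolate at f ≈ 0.428 with slerp weights a = sin((1−f)δ)/sin δ ≈ 0.601, b = sin(fδ)/sin δ ≈ 0.455.
p = a·p₁ + b·p₂ ≈ (0.310, -0.512, 0.801); φ = arcsin(p_z) ≈ 53.23°, λ = atan2(p_y, p_x) ≈ -58.82°.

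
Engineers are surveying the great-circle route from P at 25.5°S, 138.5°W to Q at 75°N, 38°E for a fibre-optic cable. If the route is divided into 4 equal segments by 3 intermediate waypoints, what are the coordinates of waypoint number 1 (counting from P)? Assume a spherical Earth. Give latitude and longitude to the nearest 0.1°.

≈ 7.1°N, 137.9°W

The haversine formula gives a central angle δ ≈ 2.277 rad (130.5°) between the endpoints.
Interpolate at f = 1/4 with slerp weights a = sin((1−f)δ)/sin δ ≈ 1.302, b = sin(fδ)/sin δ ≈ 0.709.
p = a·p₁ + b·p₂ ≈ (-0.736, -0.666, 0.124); φ = arcsin(p_z) ≈ 7.11°, λ = atan2(p_y, p_x) ≈ -137.85°.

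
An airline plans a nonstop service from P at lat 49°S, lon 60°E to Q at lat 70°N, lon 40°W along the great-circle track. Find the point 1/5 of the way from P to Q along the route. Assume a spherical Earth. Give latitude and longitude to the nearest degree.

From cos δ = sin φ₁ sin φ₂ + cos φ₁ cos φ₂ cos Δλ, the central angle is δ ≈ 2.416 rad (138.4°).
Interpolate at f = 1/5 with slerp weights a = sin((1−f)δ)/sin δ ≈ 1.409, b = sin(fδ)/sin δ ≈ 0.700.
p = a·p₁ + b·p₂ ≈ (0.646, 0.647, -0.406); φ = arcsin(p_z) ≈ -23.93°, λ = atan2(p_y, p_x) ≈ 45.05°.

≈ lat 24°S, lon 45°E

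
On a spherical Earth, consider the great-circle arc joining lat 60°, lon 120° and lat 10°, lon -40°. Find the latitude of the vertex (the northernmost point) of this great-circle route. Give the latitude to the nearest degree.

≈ 80°

The great circle lies in the plane with unit normal n̂ = (p₁ × p₂)/|p₁ × p₂|.
Here n̂_z ≈ -0.177; the vertex latitude is φ_max = arccos|n̂_z| ≈ 79.8°.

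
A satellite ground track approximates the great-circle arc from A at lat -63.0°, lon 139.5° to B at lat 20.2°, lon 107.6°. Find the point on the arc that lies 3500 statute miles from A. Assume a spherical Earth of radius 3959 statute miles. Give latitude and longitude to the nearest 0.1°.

≈ lat -15.1°, lon 116.1°

The haversine formula gives a central angle δ ≈ 1.517 rad (86.9°) between the endpoints. The total great-circle distance is δ·R ≈ 1.517 × 3959 ≈ 6005 mi, so the target fraction is f = 3500/6005 ≈ 0.583.
Interpolate at f ≈ 0.583 with slerp weights a = sin((1−f)δ)/sin δ ≈ 0.592, b = sin(fδ)/sin δ ≈ 0.774.
p = a·p₁ + b·p₂ ≈ (-0.424, 0.867, -0.260); φ = arcsin(p_z) ≈ -15.08°, λ = atan2(p_y, p_x) ≈ 116.06°.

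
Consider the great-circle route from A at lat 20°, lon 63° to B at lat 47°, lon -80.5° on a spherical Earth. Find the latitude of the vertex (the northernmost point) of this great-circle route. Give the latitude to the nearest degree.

≈ 67°

The great circle lies in the plane with unit normal n̂ = (p₁ × p₂)/|p₁ × p₂|.
Here n̂_z ≈ -0.395; the vertex latitude is φ_max = arccos|n̂_z| ≈ 66.7°.
Check via Clairaut: cos φ_max = |cos φ₁| · sin C = cos(20.0°)·sin(24.9°) ≈ 0.395, again giving ≈ 66.7°.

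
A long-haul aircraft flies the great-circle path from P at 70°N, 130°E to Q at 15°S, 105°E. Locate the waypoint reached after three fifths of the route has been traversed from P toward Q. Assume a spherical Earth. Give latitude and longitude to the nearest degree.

≈ 19°N, 110°E

From cos δ = sin φ₁ sin φ₂ + cos φ₁ cos φ₂ cos Δλ, the central angle is δ ≈ 1.515 rad (86.8°).
Interpolate at f = 3/5 with slerp weights a = sin((1−f)δ)/sin δ ≈ 0.570, b = sin(fδ)/sin δ ≈ 0.790.
p = a·p₁ + b·p₂ ≈ (-0.323, 0.886, 0.331); φ = arcsin(p_z) ≈ 19.36°, λ = atan2(p_y, p_x) ≈ 110.01°.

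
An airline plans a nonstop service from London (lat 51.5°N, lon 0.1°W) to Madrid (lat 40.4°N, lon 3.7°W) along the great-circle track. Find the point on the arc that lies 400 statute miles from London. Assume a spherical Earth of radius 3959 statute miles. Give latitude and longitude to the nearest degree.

≈ lat 46°N, lon 2°W

Convert each endpoint to a unit vector on the sphere (x = cos φ cos λ, y = cos φ sin λ, z = sin φ).
The central angle between the endpoints is δ = arccos(p₁·p₂) ≈ 0.199 rad (11.4°). The total great-circle distance is δ·R ≈ 0.199 × 3959 ≈ 786 mi, so the target fraction is f = 400/786 ≈ 0.509.
Interpolate at f ≈ 0.509 with slerp weights a = sin((1−f)δ)/sin δ ≈ 0.494, b = sin(fδ)/sin δ ≈ 0.511.
p = a·p₁ + b·p₂ ≈ (0.696, -0.026, 0.718); φ = arcsin(p_z) ≈ 45.87°, λ = atan2(p_y, p_x) ≈ -2.11°.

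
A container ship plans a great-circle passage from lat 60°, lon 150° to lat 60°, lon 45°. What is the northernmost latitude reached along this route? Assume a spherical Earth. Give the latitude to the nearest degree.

≈ 71°

The great circle lies in the plane with unit normal n̂ = (p₁ × p₂)/|p₁ × p₂|.
Here n̂_z ≈ -0.332; the vertex latitude is φ_max = arccos|n̂_z| ≈ 70.6°.
Check via Clairaut: cos φ_max = |cos φ₁| · sin C = cos(60.0°)·sin(41.5°) ≈ 0.332, again giving ≈ 70.6°.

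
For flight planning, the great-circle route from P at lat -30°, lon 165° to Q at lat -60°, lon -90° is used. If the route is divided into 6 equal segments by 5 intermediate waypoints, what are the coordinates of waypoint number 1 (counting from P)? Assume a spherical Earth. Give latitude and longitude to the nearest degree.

Write both endpoints as unit vectors p₁, p₂ with components (cos φ cos λ, cos φ sin λ, sin φ).
The central angle between the endpoints is δ = arccos(p₁·p₂) ≈ 1.244 rad (71.3°).
Interpolate at f = 1/6 with slerp weights a = sin((1−f)δ)/sin δ ≈ 0.909, b = sin(fδ)/sin δ ≈ 0.217.
p = a·p₁ + b·p₂ ≈ (-0.760, 0.095, -0.643); φ = arcsin(p_z) ≈ -39.99°, λ = atan2(p_y, p_x) ≈ 172.88°.

≈ lat -40°, lon 173°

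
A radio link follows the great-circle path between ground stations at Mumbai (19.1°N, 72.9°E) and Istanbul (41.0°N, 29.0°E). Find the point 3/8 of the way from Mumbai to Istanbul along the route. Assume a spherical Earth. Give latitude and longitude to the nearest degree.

Write both endpoints as unit vectors p₁, p₂ with components (cos φ cos λ, cos φ sin λ, sin φ).
The central angle between the endpoints is δ = arccos(p₁·p₂) ≈ 0.755 rad (43.2°).
Interpolate at f = 3/8 with slerp weights a = sin((1−f)δ)/sin δ ≈ 0.663, b = sin(fδ)/sin δ ≈ 0.408.
p = a·p₁ + b·p₂ ≈ (0.453, 0.748, 0.484); φ = arcsin(p_z) ≈ 28.98°, λ = atan2(p_y, p_x) ≈ 58.79°.

≈ 29°N, 59°E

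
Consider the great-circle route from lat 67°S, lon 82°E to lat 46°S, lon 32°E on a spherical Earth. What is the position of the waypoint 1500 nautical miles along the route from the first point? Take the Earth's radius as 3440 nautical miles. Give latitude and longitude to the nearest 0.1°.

≈ lat 52.7°S, lon 39.4°E

Write both endpoints as unit vectors p₁, p₂ with components (cos φ cos λ, cos φ sin λ, sin φ).
The central angle between the endpoints is δ = arccos(p₁·p₂) ≈ 0.580 rad (33.2°). The total great-circle distance is δ·R ≈ 0.580 × 3440 ≈ 1994 nmi, so the target fraction is f = 1500/1994 ≈ 0.752.
Interpolate at f ≈ 0.752 with slerp weights a = sin((1−f)δ)/sin δ ≈ 0.261, b = sin(fδ)/sin δ ≈ 0.771.
p = a·p₁ + b·p₂ ≈ (0.468, 0.385, -0.795); φ = arcsin(p_z) ≈ -52.68°, λ = atan2(p_y, p_x) ≈ 39.41°.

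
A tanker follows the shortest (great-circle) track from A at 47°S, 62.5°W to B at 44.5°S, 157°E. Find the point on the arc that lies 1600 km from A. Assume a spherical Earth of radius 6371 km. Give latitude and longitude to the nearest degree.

Convert each endpoint to a unit vector on the sphere (x = cos φ cos λ, y = cos φ sin λ, z = sin φ).
The central angle between the endpoints is δ = arccos(p₁·p₂) ≈ 1.433 rad (82.1°). The total great-circle distance is δ·R ≈ 1.433 × 6371 ≈ 9130 km, so the target fraction is f = 1600/9130 ≈ 0.175.
Interpolate at f ≈ 0.175 with slerp weights a = sin((1−f)δ)/sin δ ≈ 0.934, b = sin(fδ)/sin δ ≈ 0.251.
p = a·p₁ + b·p₂ ≈ (0.129, -0.495, -0.859); φ = arcsin(p_z) ≈ -59.21°, λ = atan2(p_y, p_x) ≈ -75.35°.

≈ 59°S, 75°W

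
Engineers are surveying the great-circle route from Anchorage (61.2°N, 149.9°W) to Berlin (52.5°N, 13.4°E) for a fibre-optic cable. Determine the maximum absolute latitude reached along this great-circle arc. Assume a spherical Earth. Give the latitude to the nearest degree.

The great circle lies in the plane with unit normal n̂ = (p₁ × p₂)/|p₁ × p₂|.
Here n̂_z ≈ +0.093; the vertex latitude is φ_max = arccos|n̂_z| ≈ 84.7°.

≈ 85°N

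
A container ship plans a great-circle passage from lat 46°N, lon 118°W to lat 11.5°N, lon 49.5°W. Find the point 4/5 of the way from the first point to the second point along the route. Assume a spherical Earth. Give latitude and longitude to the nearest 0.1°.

≈ lat 20.8°N, lon 59.5°W

The haversine formula gives a central angle δ ≈ 1.167 rad (66.9°) between the endpoints.
Interpolate at f = 4/5 with slerp weights a = sin((1−f)δ)/sin δ ≈ 0.252, b = sin(fδ)/sin δ ≈ 0.874.
p = a·p₁ + b·p₂ ≈ (0.474, -0.806, 0.355); φ = arcsin(p_z) ≈ 20.80°, λ = atan2(p_y, p_x) ≈ -59.51°.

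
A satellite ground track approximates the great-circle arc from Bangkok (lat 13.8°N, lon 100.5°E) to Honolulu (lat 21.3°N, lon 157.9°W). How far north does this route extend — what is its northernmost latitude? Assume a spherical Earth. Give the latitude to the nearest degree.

The great circle lies in the plane with unit normal n̂ = (p₁ × p₂)/|p₁ × p₂|.
Here n̂_z ≈ +0.890; the vertex latitude is φ_max = arccos|n̂_z| ≈ 27.1°.
Check via Clairaut: cos φ_max = |cos φ₁| · sin C = cos(13.8°)·sin(66.5°) ≈ 0.890, again giving ≈ 27.1°.

≈ 27°N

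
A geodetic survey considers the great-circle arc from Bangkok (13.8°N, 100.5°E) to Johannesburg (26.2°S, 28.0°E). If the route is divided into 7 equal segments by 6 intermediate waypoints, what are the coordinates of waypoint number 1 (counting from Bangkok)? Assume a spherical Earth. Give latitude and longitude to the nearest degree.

≈ 8°N, 90°E

Convert each endpoint to a unit vector on the sphere (x = cos φ cos λ, y = cos φ sin λ, z = sin φ).
The central angle between the endpoints is δ = arccos(p₁·p₂) ≈ 1.413 rad (81.0°).
Interpolate at f = 1/7 with slerp weights a = sin((1−f)δ)/sin δ ≈ 0.948, b = sin(fδ)/sin δ ≈ 0.203.
p = a·p₁ + b·p₂ ≈ (-0.007, 0.991, 0.136); φ = arcsin(p_z) ≈ 7.84°, λ = atan2(p_y, p_x) ≈ 90.40°.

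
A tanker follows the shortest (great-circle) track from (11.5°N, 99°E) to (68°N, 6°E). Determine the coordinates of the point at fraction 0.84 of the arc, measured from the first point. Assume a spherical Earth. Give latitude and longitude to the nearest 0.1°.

Write both endpoints as unit vectors p₁, p₂ with components (cos φ cos λ, cos φ sin λ, sin φ).
The central angle between the endpoints is δ = arccos(p₁·p₂) ≈ 1.404 rad (80.5°).
Interpolate at f = 0.84 with slerp weights a = sin((1−f)δ)/sin δ ≈ 0.226, b = sin(fδ)/sin δ ≈ 0.937.
p = a·p₁ + b·p₂ ≈ (0.315, 0.255, 0.914); φ = arcsin(p_z) ≈ 66.10°, λ = atan2(p_y, p_x) ≈ 39.07°.

≈ (66.1°N, 39.1°E)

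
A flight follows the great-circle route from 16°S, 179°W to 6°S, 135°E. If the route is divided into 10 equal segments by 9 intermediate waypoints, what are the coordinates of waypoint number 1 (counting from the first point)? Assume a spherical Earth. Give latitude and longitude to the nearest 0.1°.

Write both endpoints as unit vectors p₁, p₂ with components (cos φ cos λ, cos φ sin λ, sin φ).
The central angle between the endpoints is δ = arccos(p₁·p₂) ≈ 0.805 rad (46.1°).
Interpolate at f = 1/10 with slerp weights a = sin((1−f)δ)/sin δ ≈ 0.919, b = sin(fδ)/sin δ ≈ 0.112.
p = a·p₁ + b·p₂ ≈ (-0.962, 0.063, -0.265); φ = arcsin(p_z) ≈ -15.37°, λ = atan2(p_y, p_x) ≈ 176.25°.

≈ 15.4°S, 176.3°E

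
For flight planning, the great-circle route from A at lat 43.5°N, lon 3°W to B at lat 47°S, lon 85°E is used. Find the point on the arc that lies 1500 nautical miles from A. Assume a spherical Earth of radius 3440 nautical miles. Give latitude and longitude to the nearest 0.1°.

≈ lat 25.6°N, lon 18.4°E

Write both endpoints as unit vectors p₁, p₂ with components (cos φ cos λ, cos φ sin λ, sin φ).
The central angle between the endpoints is δ = arccos(p₁·p₂) ≈ 2.078 rad (119.1°). The total great-circle distance is δ·R ≈ 2.078 × 3440 ≈ 7150 nmi, so the target fraction is f = 1500/7150 ≈ 0.210.
Interpolate at f ≈ 0.210 with slerp weights a = sin((1−f)δ)/sin δ ≈ 1.141, b = sin(fδ)/sin δ ≈ 0.483.
p = a·p₁ + b·p₂ ≈ (0.856, 0.285, 0.432); φ = arcsin(p_z) ≈ 25.61°, λ = atan2(p_y, p_x) ≈ 18.43°.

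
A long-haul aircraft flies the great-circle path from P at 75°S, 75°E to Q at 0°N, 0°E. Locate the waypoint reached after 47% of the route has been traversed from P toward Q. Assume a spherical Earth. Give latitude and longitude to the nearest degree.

≈ 44°S, 14°E

Write both endpoints as unit vectors p₁, p₂ with components (cos φ cos λ, cos φ sin λ, sin φ).
The central angle between the endpoints is δ = arccos(p₁·p₂) ≈ 1.504 rad (86.2°).
Interpolate at f = 0.47 with slerp weights a = sin((1−f)δ)/sin δ ≈ 0.717, b = sin(fδ)/sin δ ≈ 0.651.
p = a·p₁ + b·p₂ ≈ (0.699, 0.179, -0.692); φ = arcsin(p_z) ≈ -43.82°, λ = atan2(p_y, p_x) ≈ 14.38°.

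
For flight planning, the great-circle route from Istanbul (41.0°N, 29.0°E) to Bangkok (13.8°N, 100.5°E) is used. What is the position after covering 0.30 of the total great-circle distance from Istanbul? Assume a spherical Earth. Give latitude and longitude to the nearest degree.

≈ (38°N, 55°E)

Write both endpoints as unit vectors p₁, p₂ with components (cos φ cos λ, cos φ sin λ, sin φ).
The central angle between the endpoints is δ = arccos(p₁·p₂) ≈ 1.171 rad (67.1°).
Interpolate at f = 0.30 with slerp weights a = sin((1−f)δ)/sin δ ≈ 0.794, b = sin(fδ)/sin δ ≈ 0.374.
p = a·p₁ + b·p₂ ≈ (0.458, 0.647, 0.610); φ = arcsin(p_z) ≈ 37.57°, λ = atan2(p_y, p_x) ≈ 54.73°.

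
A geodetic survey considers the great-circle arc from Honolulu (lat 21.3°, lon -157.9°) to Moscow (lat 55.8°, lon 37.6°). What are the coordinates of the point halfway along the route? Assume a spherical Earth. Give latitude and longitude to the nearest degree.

≈ lat 71°, lon -179°

The haversine formula gives a central angle δ ≈ 1.776 rad (101.8°) between the endpoints.
Interpolate at f = 1/2 with slerp weights a = sin((1−f)δ)/sin δ ≈ 0.793, b = sin(fδ)/sin δ ≈ 0.793.
p = a·p₁ + b·p₂ ≈ (-0.331, -0.006, 0.944); φ = arcsin(p_z) ≈ 70.65°, λ = atan2(p_y, p_x) ≈ -178.96°.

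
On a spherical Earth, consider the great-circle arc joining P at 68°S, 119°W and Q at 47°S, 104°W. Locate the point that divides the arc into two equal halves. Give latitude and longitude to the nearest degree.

Write both endpoints as unit vectors p₁, p₂ with components (cos φ cos λ, cos φ sin λ, sin φ).
The central angle between the endpoints is δ = arccos(p₁·p₂) ≈ 0.390 rad (22.4°).
Interpolate at f = 1/2 with slerp weights a = sin((1−f)δ)/sin δ ≈ 0.510, b = sin(fδ)/sin δ ≈ 0.510.
p = a·p₁ + b·p₂ ≈ (-0.177, -0.504, -0.845); φ = arcsin(p_z) ≈ -57.70°, λ = atan2(p_y, p_x) ≈ -109.31°.

≈ 58°S, 109°W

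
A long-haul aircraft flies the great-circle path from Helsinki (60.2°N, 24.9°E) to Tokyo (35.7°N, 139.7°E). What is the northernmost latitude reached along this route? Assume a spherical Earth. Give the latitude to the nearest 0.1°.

≈ 67.1°N

The great circle lies in the plane with unit normal n̂ = (p₁ × p₂)/|p₁ × p₂|.
Here n̂_z ≈ +0.389; the vertex latitude is φ_max = arccos|n̂_z| ≈ 67.1°.
Check via Clairaut: cos φ_max = |cos φ₁| · sin C = cos(60.2°)·sin(51.5°) ≈ 0.389, again giving ≈ 67.1°.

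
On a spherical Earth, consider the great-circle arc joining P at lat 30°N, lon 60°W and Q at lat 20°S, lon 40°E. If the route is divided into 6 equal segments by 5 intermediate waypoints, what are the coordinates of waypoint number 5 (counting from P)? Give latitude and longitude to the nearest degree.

≈ lat 11°S, lon 24°E

Convert each endpoint to a unit vector on the sphere (x = cos φ cos λ, y = cos φ sin λ, z = sin φ).
The central angle between the endpoints is δ = arccos(p₁·p₂) ≈ 1.888 rad (108.2°).
Interpolate at f = 5/6 with slerp weights a = sin((1−f)δ)/sin δ ≈ 0.326, b = sin(fδ)/sin δ ≈ 1.053.
p = a·p₁ + b·p₂ ≈ (0.899, 0.391, -0.197); φ = arcsin(p_z) ≈ -11.37°, λ = atan2(p_y, p_x) ≈ 23.53°.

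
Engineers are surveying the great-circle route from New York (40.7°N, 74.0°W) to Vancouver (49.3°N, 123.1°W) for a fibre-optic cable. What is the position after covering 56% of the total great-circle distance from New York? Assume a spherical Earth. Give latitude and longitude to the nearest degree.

≈ 48°N, 100°W

The haversine formula gives a central angle δ ≈ 0.613 rad (35.1°) between the endpoints.
Interpolate at f = 0.56 with slerp weights a = sin((1−f)δ)/sin δ ≈ 0.463, b = sin(fδ)/sin δ ≈ 0.585.
p = a·p₁ + b·p₂ ≈ (-0.112, -0.657, 0.746); φ = arcsin(p_z) ≈ 48.20°, λ = atan2(p_y, p_x) ≈ -99.63°.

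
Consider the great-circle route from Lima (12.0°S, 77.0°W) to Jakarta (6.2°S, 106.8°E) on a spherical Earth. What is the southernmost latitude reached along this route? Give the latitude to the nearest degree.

≈ 78°S

The great circle lies in the plane with unit normal n̂ = (p₁ × p₂)/|p₁ × p₂|.
Here n̂_z ≈ -0.202; the vertex latitude is φ_max = arccos|n̂_z| ≈ 78.3°.
Check via Clairaut: cos φ_max = |cos φ₁| · sin C = cos(12.0°)·sin(168.1°) ≈ 0.202, again giving ≈ 78.3°.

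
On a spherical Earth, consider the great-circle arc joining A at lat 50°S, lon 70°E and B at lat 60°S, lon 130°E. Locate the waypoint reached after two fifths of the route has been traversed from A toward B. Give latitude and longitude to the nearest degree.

≈ lat 57°S, lon 90°E

From cos δ = sin φ₁ sin φ₂ + cos φ₁ cos φ₂ cos Δλ, the central angle is δ ≈ 0.602 rad (34.5°).
Interpolate at f = 2/5 with slerp weights a = sin((1−f)δ)/sin δ ≈ 0.624, b = sin(fδ)/sin δ ≈ 0.421.
p = a·p₁ + b·p₂ ≈ (0.002, 0.538, -0.843); φ = arcsin(p_z) ≈ -57.43°, λ = atan2(p_y, p_x) ≈ 89.80°.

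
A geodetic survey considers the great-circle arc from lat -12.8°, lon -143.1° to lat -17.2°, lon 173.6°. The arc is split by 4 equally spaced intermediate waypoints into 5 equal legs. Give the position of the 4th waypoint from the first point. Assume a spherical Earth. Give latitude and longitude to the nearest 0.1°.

≈ lat -17.0°, lon -177.6°

Convert each endpoint to a unit vector on the sphere (x = cos φ cos λ, y = cos φ sin λ, z = sin φ).
The central angle between the endpoints is δ = arccos(p₁·p₂) ≈ 0.733 rad (42.0°).
Interpolate at f = 4/5 with slerp weights a = sin((1−f)δ)/sin δ ≈ 0.218, b = sin(fδ)/sin δ ≈ 0.827.
p = a·p₁ + b·p₂ ≈ (-0.955, -0.040, -0.293); φ = arcsin(p_z) ≈ -17.03°, λ = atan2(p_y, p_x) ≈ -177.62°.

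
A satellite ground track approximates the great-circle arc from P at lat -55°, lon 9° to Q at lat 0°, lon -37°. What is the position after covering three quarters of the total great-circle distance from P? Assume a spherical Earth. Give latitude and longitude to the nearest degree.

From cos δ = sin φ₁ sin φ₂ + cos φ₁ cos φ₂ cos Δλ, the central angle is δ ≈ 1.161 rad (66.5°).
Interpolate at f = 3/4 with slerp weights a = sin((1−f)δ)/sin δ ≈ 0.312, b = sin(fδ)/sin δ ≈ 0.834.
p = a·p₁ + b·p₂ ≈ (0.843, -0.474, -0.256); φ = arcsin(p_z) ≈ -14.81°, λ = atan2(p_y, p_x) ≈ -29.35°.

≈ lat -15°, lon -29°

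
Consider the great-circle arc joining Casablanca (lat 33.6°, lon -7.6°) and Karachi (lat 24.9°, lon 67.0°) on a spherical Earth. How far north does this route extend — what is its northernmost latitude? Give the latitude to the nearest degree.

The great circle lies in the plane with unit normal n̂ = (p₁ × p₂)/|p₁ × p₂|.
Here n̂_z ≈ +0.808; the vertex latitude is φ_max = arccos|n̂_z| ≈ 36.1°.
Check via Clairaut: cos φ_max = |cos φ₁| · sin C = cos(33.6°)·sin(76.0°) ≈ 0.808, again giving ≈ 36.1°.

≈ 36°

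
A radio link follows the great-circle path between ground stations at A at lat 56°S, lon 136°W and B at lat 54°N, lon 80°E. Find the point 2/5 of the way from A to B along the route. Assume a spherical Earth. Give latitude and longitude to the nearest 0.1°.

Convert each endpoint to a unit vector on the sphere (x = cos φ cos λ, y = cos φ sin λ, z = sin φ).
The central angle between the endpoints is δ = arccos(p₁·p₂) ≈ 2.784 rad (159.5°).
Interpolate at f = 2/5 with slerp weights a = sin((1−f)δ)/sin δ ≈ 2.840, b = sin(fδ)/sin δ ≈ 2.561.
p = a·p₁ + b·p₂ ≈ (-0.881, 0.379, -0.283); φ = arcsin(p_z) ≈ -16.43°, λ = atan2(p_y, p_x) ≈ 156.72°.

≈ lat 16.4°S, lon 156.7°E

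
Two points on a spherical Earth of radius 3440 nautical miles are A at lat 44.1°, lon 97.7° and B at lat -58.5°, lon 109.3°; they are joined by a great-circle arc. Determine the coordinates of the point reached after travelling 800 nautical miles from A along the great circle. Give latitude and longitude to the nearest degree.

≈ lat 31°, lon 99°

The haversine formula gives a central angle δ ≈ 1.799 rad (103.1°) between the endpoints. The total great-circle distance is δ·R ≈ 1.799 × 3440 ≈ 6187 nmi, so the target fraction is f = 800/6187 ≈ 0.129.
Interpolate at f ≈ 0.129 with slerp weights a = sin((1−f)δ)/sin δ ≈ 1.027, b = sin(fδ)/sin δ ≈ 0.237.
p = a·p₁ + b·p₂ ≈ (-0.140, 0.847, 0.513); φ = arcsin(p_z) ≈ 30.84°, λ = atan2(p_y, p_x) ≈ 99.36°.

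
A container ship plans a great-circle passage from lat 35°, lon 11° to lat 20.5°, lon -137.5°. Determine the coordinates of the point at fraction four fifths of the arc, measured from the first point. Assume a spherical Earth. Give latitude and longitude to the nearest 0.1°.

From cos δ = sin φ₁ sin φ₂ + cos φ₁ cos φ₂ cos Δλ, the central angle is δ ≈ 2.041 rad (117.0°).
Interpolate at f = 4/5 with slerp weights a = sin((1−f)δ)/sin δ ≈ 0.445, b = sin(fδ)/sin δ ≈ 1.120.
p = a·p₁ + b·p₂ ≈ (-0.415, -0.639, 0.648); φ = arcsin(p_z) ≈ 40.36°, λ = atan2(p_y, p_x) ≈ -123.01°.

≈ lat 40.4°, lon -123.0°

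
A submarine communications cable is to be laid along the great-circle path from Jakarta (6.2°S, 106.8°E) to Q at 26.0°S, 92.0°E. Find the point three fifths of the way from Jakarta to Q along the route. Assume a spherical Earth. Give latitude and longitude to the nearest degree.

Write both endpoints as unit vectors p₁, p₂ with components (cos φ cos λ, cos φ sin λ, sin φ).
The central angle between the endpoints is δ = arccos(p₁·p₂) ≈ 0.425 rad (24.3°).
Interpolate at f = 3/5 with slerp weights a = sin((1−f)δ)/sin δ ≈ 0.410, b = sin(fδ)/sin δ ≈ 0.612.
p = a·p₁ + b·p₂ ≈ (-0.137, 0.940, -0.312); φ = arcsin(p_z) ≈ -18.21°, λ = atan2(p_y, p_x) ≈ 98.30°.

≈ 18°S, 98°E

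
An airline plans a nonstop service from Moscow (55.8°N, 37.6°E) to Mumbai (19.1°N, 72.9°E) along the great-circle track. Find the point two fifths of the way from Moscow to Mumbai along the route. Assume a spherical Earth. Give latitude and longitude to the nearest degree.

≈ 42°N, 56°E

Convert each endpoint to a unit vector on the sphere (x = cos φ cos λ, y = cos φ sin λ, z = sin φ).
The central angle between the endpoints is δ = arccos(p₁·p₂) ≈ 0.790 rad (45.2°).
Interpolate at f = 2/5 with slerp weights a = sin((1−f)δ)/sin δ ≈ 0.643, b = sin(fδ)/sin δ ≈ 0.437.
p = a·p₁ + b·p₂ ≈ (0.408, 0.615, 0.675); φ = arcsin(p_z) ≈ 42.42°, λ = atan2(p_y, p_x) ≈ 56.48°.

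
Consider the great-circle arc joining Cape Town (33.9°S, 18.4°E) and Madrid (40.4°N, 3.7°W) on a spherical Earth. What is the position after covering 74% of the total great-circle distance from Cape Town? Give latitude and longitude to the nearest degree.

Convert each endpoint to a unit vector on the sphere (x = cos φ cos λ, y = cos φ sin λ, z = sin φ).
The central angle between the endpoints is δ = arccos(p₁·p₂) ≈ 1.345 rad (77.0°).
Interpolate at f = 0.74 with slerp weights a = sin((1−f)δ)/sin δ ≈ 0.351, b = sin(fδ)/sin δ ≈ 0.861.
p = a·p₁ + b·p₂ ≈ (0.931, 0.050, 0.362); φ = arcsin(p_z) ≈ 21.21°, λ = atan2(p_y, p_x) ≈ 3.06°.

≈ 21°N, 3°E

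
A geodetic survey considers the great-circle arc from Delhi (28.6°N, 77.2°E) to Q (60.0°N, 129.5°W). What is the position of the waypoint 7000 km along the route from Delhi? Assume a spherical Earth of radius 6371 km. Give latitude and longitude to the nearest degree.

Write both endpoints as unit vectors p₁, p₂ with components (cos φ cos λ, cos φ sin λ, sin φ).
The central angle between the endpoints is δ = arccos(p₁·p₂) ≈ 1.548 rad (88.7°). The total great-circle distance is δ·R ≈ 1.548 × 6371 ≈ 9865 km, so the target fraction is f = 7000/9865 ≈ 0.710.
Interpolate at f ≈ 0.710 with slerp weights a = sin((1−f)δ)/sin δ ≈ 0.435, b = sin(fδ)/sin δ ≈ 0.891.
p = a·p₁ + b·p₂ ≈ (-0.199, 0.029, 0.980); φ = arcsin(p_z) ≈ 78.42°, λ = atan2(p_y, p_x) ≈ 171.82°.

≈ (78°N, 172°E)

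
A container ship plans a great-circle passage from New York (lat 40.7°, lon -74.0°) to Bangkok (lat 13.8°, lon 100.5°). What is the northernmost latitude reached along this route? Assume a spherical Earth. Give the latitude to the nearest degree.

≈ 85°

The great circle lies in the plane with unit normal n̂ = (p₁ × p₂)/|p₁ × p₂|.
Here n̂_z ≈ +0.086; the vertex latitude is φ_max = arccos|n̂_z| ≈ 85.0°.
Check via Clairaut: cos φ_max = |cos φ₁| · sin C = cos(40.7°)·sin(6.5°) ≈ 0.086, again giving ≈ 85.0°.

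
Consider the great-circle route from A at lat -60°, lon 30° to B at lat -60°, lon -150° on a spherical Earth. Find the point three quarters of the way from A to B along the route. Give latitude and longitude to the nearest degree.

Convert each endpoint to a unit vector on the sphere (x = cos φ cos λ, y = cos φ sin λ, z = sin φ).
The central angle between the endpoints is δ = arccos(p₁·p₂) ≈ 1.047 rad (60.0°).
Interpolate at f = 3/4 with slerp weights a = sin((1−f)δ)/sin δ ≈ 0.299, b = sin(fδ)/sin δ ≈ 0.816.
p = a·p₁ + b·p₂ ≈ (-0.224, -0.129, -0.966); φ = arcsin(p_z) ≈ -75.00°, λ = atan2(p_y, p_x) ≈ -150.00°.

≈ lat -75°, lon -150°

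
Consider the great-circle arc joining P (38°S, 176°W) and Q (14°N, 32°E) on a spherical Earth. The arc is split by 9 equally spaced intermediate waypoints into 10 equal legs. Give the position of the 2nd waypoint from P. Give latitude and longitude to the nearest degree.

The haversine formula gives a central angle δ ≈ 2.539 rad (145.5°) between the endpoints.
Interpolate at f = 2/10 with slerp weights a = sin((1−f)δ)/sin δ ≈ 1.581, b = sin(fδ)/sin δ ≈ 0.858.
p = a·p₁ + b·p₂ ≈ (-0.537, 0.354, -0.766); φ = arcsin(p_z) ≈ -49.98°, λ = atan2(p_y, p_x) ≈ 146.55°.

≈ (50°S, 147°E)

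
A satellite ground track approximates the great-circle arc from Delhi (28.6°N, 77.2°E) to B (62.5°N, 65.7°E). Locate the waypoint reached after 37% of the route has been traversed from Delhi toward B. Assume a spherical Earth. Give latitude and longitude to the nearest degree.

≈ (41°N, 74°E)

Write both endpoints as unit vectors p₁, p₂ with components (cos φ cos λ, cos φ sin λ, sin φ).
The central angle between the endpoints is δ = arccos(p₁·p₂) ≈ 0.606 rad (34.7°).
Interpolate at f = 0.37 with slerp weights a = sin((1−f)δ)/sin δ ≈ 0.654, b = sin(fδ)/sin δ ≈ 0.390.
p = a·p₁ + b·p₂ ≈ (0.201, 0.724, 0.659); φ = arcsin(p_z) ≈ 41.25°, λ = atan2(p_y, p_x) ≈ 74.46°.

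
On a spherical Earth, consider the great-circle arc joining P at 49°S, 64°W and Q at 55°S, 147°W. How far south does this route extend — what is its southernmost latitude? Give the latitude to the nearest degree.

The great circle lies in the plane with unit normal n̂ = (p₁ × p₂)/|p₁ × p₂|.
Here n̂_z ≈ -0.500; the vertex latitude is φ_max = arccos|n̂_z| ≈ 60.0°.
Check via Clairaut: cos φ_max = |cos φ₁| · sin C = cos(49.0°)·sin(130.4°) ≈ 0.500, again giving ≈ 60.0°.

≈ 60°S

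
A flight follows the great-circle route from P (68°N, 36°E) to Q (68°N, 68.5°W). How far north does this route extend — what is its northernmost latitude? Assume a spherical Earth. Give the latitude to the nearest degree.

The great circle lies in the plane with unit normal n̂ = (p₁ × p₂)/|p₁ × p₂|.
Here n̂_z ≈ -0.240; the vertex latitude is φ_max = arccos|n̂_z| ≈ 76.1°.
Check via Clairaut: cos φ_max = |cos φ₁| · sin C = cos(68.0°)·sin(39.9°) ≈ 0.240, again giving ≈ 76.1°.

≈ 76°N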